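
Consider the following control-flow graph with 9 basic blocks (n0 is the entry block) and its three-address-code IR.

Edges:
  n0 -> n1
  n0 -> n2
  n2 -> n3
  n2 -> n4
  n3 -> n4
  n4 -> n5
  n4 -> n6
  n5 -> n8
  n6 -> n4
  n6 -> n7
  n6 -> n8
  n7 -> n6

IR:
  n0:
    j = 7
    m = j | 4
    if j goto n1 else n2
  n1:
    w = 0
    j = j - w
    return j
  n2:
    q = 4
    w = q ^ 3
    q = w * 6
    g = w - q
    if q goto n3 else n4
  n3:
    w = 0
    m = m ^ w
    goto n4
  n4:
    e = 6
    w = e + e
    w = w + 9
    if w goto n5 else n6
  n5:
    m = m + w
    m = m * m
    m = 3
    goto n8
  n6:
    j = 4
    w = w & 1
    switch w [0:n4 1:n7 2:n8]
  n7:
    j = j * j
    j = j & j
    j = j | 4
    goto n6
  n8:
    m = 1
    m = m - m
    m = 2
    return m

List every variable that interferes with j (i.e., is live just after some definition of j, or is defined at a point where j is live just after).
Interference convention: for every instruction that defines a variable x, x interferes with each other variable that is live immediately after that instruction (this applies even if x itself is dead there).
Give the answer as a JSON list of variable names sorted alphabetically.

Block summaries:
  n0: {j,m} / ∅
  n1: {j,w} / {j}
  n2: {g,q,w} / ∅
  n3: {m,w} / {m}
  n4: {e,w} / ∅
  n5: {m} / {m,w}
  n6: {j,w} / {w}
  n7: {j} / {j}
  n8: {m} / ∅

Liveness:
  n0: in=∅ out={j,m}
  n1: in={j} out=∅
  n2: in={m} out={m}
  n3: in={m} out={m}
  n4: in={m} out={m,w}
  n5: in={m,w} out=∅
  n6: in={m,w} out={j,m,w}
  n7: in={j,m,w} out={m,w}
  n8: in=∅ out=∅

Interfere edges:
  e — {m}
  g — {m,q}
  j — {m,w}
  m — {e,g,j,q,w}
  q — {g,m,w}
  w — {j,m,q}

N(j) = ["m", "w"]

Answer: ["m", "w"]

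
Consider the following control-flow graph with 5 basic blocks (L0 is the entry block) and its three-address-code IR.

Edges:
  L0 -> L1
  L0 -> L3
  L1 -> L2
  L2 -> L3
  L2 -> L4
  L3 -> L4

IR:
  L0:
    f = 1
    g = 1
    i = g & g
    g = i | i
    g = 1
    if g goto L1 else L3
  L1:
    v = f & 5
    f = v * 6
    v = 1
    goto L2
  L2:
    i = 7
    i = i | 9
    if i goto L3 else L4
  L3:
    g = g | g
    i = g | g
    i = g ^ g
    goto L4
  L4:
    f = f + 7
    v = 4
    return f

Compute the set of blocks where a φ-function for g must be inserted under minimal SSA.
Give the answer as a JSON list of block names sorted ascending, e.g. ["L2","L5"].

Answer: ["L4"]

Analysis:
idom tree: L1←L0 L2←L1 L3←L0 L4←L0
Dom∩ at merges:
  L3: preds {L0,L2}: {L0} ∩ {L0,L1,L2} = {L0}; idom=L0
  L4: preds {L2,L3}: {L0,L1,L2} ∩ {L0,L3} = {L0}; idom=L0

DF walk-up:
  join L3 pred L0: · stop@L0
  join L3 pred L2: L2→L1 stop@L0
  join L4 pred L2: L2→L1 stop@L0
  join L4 pred L3: L3 stop@L0
  DF(L0)=∅
  DF(L1)={L3,L4}
  DF(L2)={L3,L4}
  DF(L3)={L4}
  DF(L4)=∅

φ for g: defs {L0,L3}
  DF⁺ = {L4}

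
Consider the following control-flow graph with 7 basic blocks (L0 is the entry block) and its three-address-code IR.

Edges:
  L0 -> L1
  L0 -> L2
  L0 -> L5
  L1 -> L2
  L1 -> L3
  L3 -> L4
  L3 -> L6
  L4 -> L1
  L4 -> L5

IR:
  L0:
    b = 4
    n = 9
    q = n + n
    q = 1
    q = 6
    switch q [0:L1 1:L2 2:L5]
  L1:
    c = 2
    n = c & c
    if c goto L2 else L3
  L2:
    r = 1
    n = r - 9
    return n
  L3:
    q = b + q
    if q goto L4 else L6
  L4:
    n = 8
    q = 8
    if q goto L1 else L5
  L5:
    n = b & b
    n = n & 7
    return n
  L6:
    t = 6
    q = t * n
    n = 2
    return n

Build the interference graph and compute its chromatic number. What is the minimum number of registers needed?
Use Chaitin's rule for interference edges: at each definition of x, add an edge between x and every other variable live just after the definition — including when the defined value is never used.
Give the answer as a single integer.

Per-block:
  L0: def={b,n,q} ue=∅
  L1: def={c,n} ue=∅
  L2: def={n,r} ue=∅
  L3: def={q} ue={b,q}
  L4: def={n,q} ue=∅
  L5: def={n} ue={b}
  L6: def={n,q,t} ue={n}

Backward fixpoint:
  L0 li=∅ lo={b,q}
  L1 li={b,q} lo={b,n,q}
  L2 li=∅ lo=∅
  L3 li={b,n,q} lo={b,n}
  L4 li={b} lo={b,q}
  L5 li={b} lo=∅
  L6 li={n} lo=∅

Conflict graph:
  b — {c,n,q}
  c — {b,n,q}
  n — {b,c,q,t}
  q — {b,c,n}
  r — ∅
  t — {n}

Chromatic number:
  {b,c,n,q} pairwise interfere (4-clique) ⇒ χ ≥ 4
  assign b→r1 c→r2 n→r0 q→r3 r→r0 t→r1 — no edge inside a register ⇒ χ ≤ 4
  χ = 4

Answer: 4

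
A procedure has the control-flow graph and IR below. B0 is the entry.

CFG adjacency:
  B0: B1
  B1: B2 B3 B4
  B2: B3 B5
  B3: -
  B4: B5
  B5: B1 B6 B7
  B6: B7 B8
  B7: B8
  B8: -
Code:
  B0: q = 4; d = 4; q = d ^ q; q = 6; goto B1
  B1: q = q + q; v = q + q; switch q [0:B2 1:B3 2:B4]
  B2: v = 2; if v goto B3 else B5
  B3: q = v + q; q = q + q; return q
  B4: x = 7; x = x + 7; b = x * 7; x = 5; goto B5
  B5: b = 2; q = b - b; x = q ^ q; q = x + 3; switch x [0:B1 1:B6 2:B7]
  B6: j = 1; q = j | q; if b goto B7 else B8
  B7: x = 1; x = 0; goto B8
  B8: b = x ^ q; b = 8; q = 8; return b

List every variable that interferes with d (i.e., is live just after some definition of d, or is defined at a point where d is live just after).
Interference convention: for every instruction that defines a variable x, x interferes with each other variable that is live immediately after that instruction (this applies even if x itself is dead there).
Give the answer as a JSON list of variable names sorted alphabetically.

Block summaries:
  B0: def={d,q} ue=∅
  B1: def={q,v} ue={q}
  B2: def={v} ue=∅
  B3: def={q} ue={q,v}
  B4: def={b,x} ue=∅
  B5: def={b,q,x} ue=∅
  B6: def={j,q} ue={b,q}
  B7: def={x} ue=∅
  B8: def={b,q} ue={q,x}

Live sets:
  live B0: ∅→{q}
  live B1: {q}→{q,v}
  live B2: {q}→{q,v}
  live B3: {q,v}→∅
  live B4: ∅→∅
  live B5: ∅→{b,q,x}
  live B6: {b,q,x}→{q,x}
  live B7: {q}→{q,x}
  live B8: {q,x}→∅

Interfere edges:
  b↔{j,q,x}
  d↔{q}
  j↔{b,q,x}
  q↔{b,d,j,v,x}
  v↔{q}
  x↔{b,j,q}

N(d) = ["q"]

Answer: ["q"]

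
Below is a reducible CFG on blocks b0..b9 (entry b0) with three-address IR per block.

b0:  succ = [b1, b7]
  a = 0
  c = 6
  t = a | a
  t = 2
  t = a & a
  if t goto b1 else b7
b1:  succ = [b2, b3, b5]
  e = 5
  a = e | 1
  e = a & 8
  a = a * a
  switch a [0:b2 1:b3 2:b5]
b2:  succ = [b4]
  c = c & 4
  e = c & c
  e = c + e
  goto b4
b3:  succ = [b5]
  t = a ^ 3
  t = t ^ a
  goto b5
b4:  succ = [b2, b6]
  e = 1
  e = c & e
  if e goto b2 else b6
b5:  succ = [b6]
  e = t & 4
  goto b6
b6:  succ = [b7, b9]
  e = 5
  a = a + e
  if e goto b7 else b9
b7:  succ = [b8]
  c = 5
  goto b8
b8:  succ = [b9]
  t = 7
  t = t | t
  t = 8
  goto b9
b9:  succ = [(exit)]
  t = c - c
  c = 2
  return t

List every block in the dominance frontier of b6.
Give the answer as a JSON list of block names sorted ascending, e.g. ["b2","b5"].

Answer: ["b7", "b9"]

Analysis:
idom tree: b1←b0 b2←b1 b3←b1 b4←b2 b5←b1 b6←b1 b7←b0 b8←b7 b9←b0
Dom at joins:
  b2: preds {b1,b4}: {b0,b1} ∩ {b0,b1,b2,b4} = {b0,b1}; idom=b1
  b5: preds {b1,b3}: {b0,b1} ∩ {b0,b1,b3} = {b0,b1}; idom=b1
  b6: preds {b4,b5}: {b0,b1,b2,b4} ∩ {b0,b1,b5} = {b0,b1}; idom=b1
  b7: preds {b0,b6}: {b0} ∩ {b0,b1,b6} = {b0}; idom=b0
  b9: preds {b6,b8}: {b0,b1,b6} ∩ {b0,b7,b8} = {b0}; idom=b0

DF derivation:
  join b2 pred b1: · stop@b1
  join b2 pred b4: b4→b2 stop@b1
  join b5 pred b1: · stop@b1
  join b5 pred b3: b3 stop@b1
  join b6 pred b4: b4→b2 stop@b1
  join b6 pred b5: b5 stop@b1
  join b7 pred b0: · stop@b0
  join b7 pred b6: b6→b1 stop@b0
  join b9 pred b6: b6→b1 stop@b0
  join b9 pred b8: b8→b7 stop@b0
  b0: DF=∅
  b1: DF={b7,b9}
  b2: DF={b2,b6}
  b3: DF={b5}
  b4: DF={b2,b6}
  b5: DF={b6}
  b6: DF={b7,b9}
  b7: DF={b9}
  b8: DF={b9}
  b9: DF=∅

DF(b6) = ["b7", "b9"]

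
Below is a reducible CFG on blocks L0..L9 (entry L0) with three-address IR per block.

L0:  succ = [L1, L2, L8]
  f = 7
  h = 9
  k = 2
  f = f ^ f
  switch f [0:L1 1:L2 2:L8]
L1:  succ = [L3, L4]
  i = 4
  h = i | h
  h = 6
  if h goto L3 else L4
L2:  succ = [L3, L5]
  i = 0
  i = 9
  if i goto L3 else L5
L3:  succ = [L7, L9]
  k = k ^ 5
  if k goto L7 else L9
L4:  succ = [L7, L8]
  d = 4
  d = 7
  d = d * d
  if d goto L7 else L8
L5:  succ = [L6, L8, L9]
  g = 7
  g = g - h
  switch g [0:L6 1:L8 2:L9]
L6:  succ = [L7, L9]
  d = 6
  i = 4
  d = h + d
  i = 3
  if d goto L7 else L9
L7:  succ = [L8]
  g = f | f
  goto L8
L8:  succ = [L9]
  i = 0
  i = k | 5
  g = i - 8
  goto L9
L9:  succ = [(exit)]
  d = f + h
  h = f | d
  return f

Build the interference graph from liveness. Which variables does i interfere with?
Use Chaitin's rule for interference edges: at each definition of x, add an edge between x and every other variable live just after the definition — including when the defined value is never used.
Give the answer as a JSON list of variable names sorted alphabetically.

Answer: ["d", "f", "h", "k"]

Analysis:
Per-block:
  L0: def={f,h,k} ue=∅
  L1: def={h,i} ue={h}
  L2: def={i} ue=∅
  L3: def={k} ue={k}
  L4: def={d} ue=∅
  L5: def={g} ue={h}
  L6: def={d,i} ue={h}
  L7: def={g} ue={f}
  L8: def={g,i} ue={k}
  L9: def={d,h} ue={f,h}

Liveness:
  live L0: ∅→{f,h,k}
  live L1: {f,h,k}→{f,h,k}
  live L2: {f,h,k}→{f,h,k}
  live L3: {f,h,k}→{f,h,k}
  live L4: {f,h,k}→{f,h,k}
  live L5: {f,h,k}→{f,h,k}
  live L6: {f,h,k}→{f,h,k}
  live L7: {f,h,k}→{f,h,k}
  live L8: {f,h,k}→{f,h}
  live L9: {f,h}→∅

Interference:
  d — {f,h,i,k}
  f — {d,g,h,i,k}
  g — {f,h,k}
  h — {d,f,g,i,k}
  i — {d,f,h,k}
  k — {d,f,g,h,i}

N(i) = ["d", "f", "h", "k"]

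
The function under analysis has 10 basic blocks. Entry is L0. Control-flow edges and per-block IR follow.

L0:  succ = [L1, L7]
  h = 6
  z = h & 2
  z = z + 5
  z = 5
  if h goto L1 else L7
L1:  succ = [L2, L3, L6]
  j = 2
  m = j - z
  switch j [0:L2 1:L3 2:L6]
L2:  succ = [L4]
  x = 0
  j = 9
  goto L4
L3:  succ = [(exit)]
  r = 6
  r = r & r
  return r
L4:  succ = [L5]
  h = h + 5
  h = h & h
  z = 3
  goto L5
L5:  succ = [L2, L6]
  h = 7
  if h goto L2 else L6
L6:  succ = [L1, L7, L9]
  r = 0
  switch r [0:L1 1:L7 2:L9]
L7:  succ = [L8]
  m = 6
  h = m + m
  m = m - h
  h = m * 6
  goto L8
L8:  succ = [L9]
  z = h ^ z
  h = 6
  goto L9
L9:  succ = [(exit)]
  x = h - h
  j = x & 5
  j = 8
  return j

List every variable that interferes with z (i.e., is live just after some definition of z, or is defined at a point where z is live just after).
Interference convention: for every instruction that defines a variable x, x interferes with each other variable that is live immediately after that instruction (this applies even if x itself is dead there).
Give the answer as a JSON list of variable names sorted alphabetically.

Answer: ["h", "j", "m", "r"]

Derivation:
Block summaries:
  L0: {h,z} / ∅
  L1: {j,m} / {z}
  L2: {j,x} / ∅
  L3: {r} / ∅
  L4: {h,z} / {h}
  L5: {h} / ∅
  L6: {r} / ∅
  L7: {h,m} / ∅
  L8: {h,z} / {h,z}
  L9: {j,x} / {h}

Backward fixpoint:
  L0 li=∅ lo={h,z}
  L1 li={h,z} lo={h,z}
  L2 li={h} lo={h}
  L3 li=∅ lo=∅
  L4 li={h} lo={z}
  L5 li={z} lo={h,z}
  L6 li={h,z} lo={h,z}
  L7 li={z} lo={h,z}
  L8 li={h,z} lo={h}
  L9 li={h} lo=∅

Interfere edges:
  h — {j,m,r,x,z}
  j — {h,m,z}
  m — {h,j,z}
  r — {h,z}
  x — {h}
  z — {h,j,m,r}

N(z) = ["h", "j", "m", "r"]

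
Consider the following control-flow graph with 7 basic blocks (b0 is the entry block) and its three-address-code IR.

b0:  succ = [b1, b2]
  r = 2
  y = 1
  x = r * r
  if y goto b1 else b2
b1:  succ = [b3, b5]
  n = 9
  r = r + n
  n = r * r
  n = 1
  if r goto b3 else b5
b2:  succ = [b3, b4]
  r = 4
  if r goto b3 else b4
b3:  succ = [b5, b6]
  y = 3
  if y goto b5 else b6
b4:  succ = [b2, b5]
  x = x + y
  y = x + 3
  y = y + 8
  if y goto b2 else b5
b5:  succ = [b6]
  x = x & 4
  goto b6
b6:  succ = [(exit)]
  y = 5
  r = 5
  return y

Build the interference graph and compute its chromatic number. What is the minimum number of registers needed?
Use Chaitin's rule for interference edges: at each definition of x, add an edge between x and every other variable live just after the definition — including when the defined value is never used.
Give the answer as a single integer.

Answer: 3

Analysis:
Block summaries:
  b0 def {r,x,y} use ∅
  b1 def {n,r} use {r}
  b2 def {r} use ∅
  b3 def {y} use ∅
  b4 def {x,y} use {x,y}
  b5 def {x} use {x}
  b6 def {r,y} use ∅

Liveness:
  b0: in=∅ out={r,x,y}
  b1: in={r,x} out={x}
  b2: in={x,y} out={x,y}
  b3: in={x} out={x}
  b4: in={x,y} out={x,y}
  b5: in={x} out=∅
  b6: in=∅ out=∅

Conflict graph:
  n: {r,x}
  r: {n,x,y}
  x: {n,r,y}
  y: {r,x}

Chromatic number:
  clique {n,r,x} ⇒ need ≥ 3
  3-colouring: c0={r}  c1={x}  c2={n,y}
  χ = 3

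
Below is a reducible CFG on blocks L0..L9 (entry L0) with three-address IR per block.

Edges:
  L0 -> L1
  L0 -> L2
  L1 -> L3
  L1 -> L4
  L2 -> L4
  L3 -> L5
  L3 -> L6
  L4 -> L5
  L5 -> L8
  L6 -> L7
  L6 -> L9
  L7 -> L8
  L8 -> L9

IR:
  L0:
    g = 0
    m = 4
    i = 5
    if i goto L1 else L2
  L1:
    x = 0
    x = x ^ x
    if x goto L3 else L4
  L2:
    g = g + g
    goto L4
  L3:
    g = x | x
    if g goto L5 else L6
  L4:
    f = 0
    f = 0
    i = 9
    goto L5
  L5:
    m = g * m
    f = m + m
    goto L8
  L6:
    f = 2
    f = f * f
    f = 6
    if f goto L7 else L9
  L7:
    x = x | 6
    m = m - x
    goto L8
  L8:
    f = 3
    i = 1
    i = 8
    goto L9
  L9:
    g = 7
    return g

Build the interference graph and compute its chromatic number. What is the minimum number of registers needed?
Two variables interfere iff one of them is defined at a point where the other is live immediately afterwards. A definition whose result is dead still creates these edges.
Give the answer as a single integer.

def/use:
  L0: def={g,i,m} ue=∅
  L1: def={x} ue=∅
  L2: def={g} ue={g}
  L3: def={g} ue={x}
  L4: def={f,i} ue=∅
  L5: def={f,m} ue={g,m}
  L6: def={f} ue=∅
  L7: def={m,x} ue={m,x}
  L8: def={f,i} ue=∅
  L9: def={g} ue=∅

Backward fixpoint:
  live L0: ∅→{g,m}
  live L1: {g,m}→{g,m,x}
  live L2: {g,m}→{g,m}
  live L3: {m,x}→{g,m,x}
  live L4: {g,m}→{g,m}
  live L5: {g,m}→∅
  live L6: {m,x}→{m,x}
  live L7: {m,x}→∅
  live L8: ∅→∅
  live L9: ∅→∅

Conflict graph:
  f: {g,m,x}
  g: {f,i,m,x}
  i: {g,m}
  m: {f,g,i,x}
  x: {f,g,m}

Chromatic number:
  clique {f,g,m,x} ⇒ need ≥ 4
  4-colouring: r0={g}  r1={m}  r2={f,i}  r3={x}
  χ = 4

Answer: 4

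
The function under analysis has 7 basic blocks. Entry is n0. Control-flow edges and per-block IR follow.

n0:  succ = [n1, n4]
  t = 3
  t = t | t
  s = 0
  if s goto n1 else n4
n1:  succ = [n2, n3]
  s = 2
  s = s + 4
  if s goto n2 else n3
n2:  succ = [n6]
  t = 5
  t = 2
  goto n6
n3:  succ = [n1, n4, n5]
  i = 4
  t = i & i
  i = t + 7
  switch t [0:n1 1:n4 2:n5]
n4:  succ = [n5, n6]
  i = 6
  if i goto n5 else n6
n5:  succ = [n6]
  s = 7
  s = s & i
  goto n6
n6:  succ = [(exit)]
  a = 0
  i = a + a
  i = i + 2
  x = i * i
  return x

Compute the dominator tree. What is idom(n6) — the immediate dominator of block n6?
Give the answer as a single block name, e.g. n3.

Answer: n0

Analysis:
idom tree: n1←n0 n2←n1 n3←n1 n4←n0 n5←n0 n6←n0
Dom∩ at merges:
  n1: preds {n0,n3}: {n0} ∩ {n0,n1,n3} = {n0}; idom=n0
  n4: preds {n0,n3}: {n0} ∩ {n0,n1,n3} = {n0}; idom=n0
  n5: preds {n3,n4}: {n0,n1,n3} ∩ {n0,n4} = {n0}; idom=n0
  n6: preds {n2,n4,n5}: {n0,n1,n2} ∩ {n0,n4} ∩ {n0,n5} = {n0}; idom=n0

idom(n6) = n0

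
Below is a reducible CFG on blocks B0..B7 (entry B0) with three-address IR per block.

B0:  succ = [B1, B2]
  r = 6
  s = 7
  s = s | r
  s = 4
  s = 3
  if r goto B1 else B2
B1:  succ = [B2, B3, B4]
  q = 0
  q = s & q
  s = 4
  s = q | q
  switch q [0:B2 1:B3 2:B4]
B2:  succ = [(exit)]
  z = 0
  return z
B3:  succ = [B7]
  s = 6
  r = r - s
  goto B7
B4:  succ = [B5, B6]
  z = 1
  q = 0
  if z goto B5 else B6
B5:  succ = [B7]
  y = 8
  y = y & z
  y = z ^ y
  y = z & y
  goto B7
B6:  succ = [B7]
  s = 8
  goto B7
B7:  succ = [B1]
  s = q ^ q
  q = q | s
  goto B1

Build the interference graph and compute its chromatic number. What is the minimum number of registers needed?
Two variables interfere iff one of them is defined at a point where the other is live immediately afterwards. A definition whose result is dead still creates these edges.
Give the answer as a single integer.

Answer: 4

Derivation:
def/use:
  B0 def {r,s} use ∅
  B1 def {q,s} use {s}
  B2 def {z} use ∅
  B3 def {r,s} use {r}
  B4 def {q,z} use ∅
  B5 def {y} use {z}
  B6 def {s} use ∅
  B7 def {q,s} use {q}

Backward fixpoint:
  B0 li=∅ lo={r,s}
  B1 li={r,s} lo={q,r}
  B2 li=∅ lo=∅
  B3 li={q,r} lo={q,r}
  B4 li={r} lo={q,r,z}
  B5 li={q,r,z} lo={q,r}
  B6 li={q,r} lo={q,r}
  B7 li={q,r} lo={r,s}

Interference:
  q: {r,s,y,z}
  r: {q,s,y,z}
  s: {q,r}
  y: {q,r,z}
  z: {q,r,y}

Registers:
  lower bound: {q,r,y,z} mutually conflict ⇒ χ ≥ 4
  assign q→R0 r→R1 s→R2 y→R2 z→R3 — no edge inside a register ⇒ χ ≤ 4
  χ = 4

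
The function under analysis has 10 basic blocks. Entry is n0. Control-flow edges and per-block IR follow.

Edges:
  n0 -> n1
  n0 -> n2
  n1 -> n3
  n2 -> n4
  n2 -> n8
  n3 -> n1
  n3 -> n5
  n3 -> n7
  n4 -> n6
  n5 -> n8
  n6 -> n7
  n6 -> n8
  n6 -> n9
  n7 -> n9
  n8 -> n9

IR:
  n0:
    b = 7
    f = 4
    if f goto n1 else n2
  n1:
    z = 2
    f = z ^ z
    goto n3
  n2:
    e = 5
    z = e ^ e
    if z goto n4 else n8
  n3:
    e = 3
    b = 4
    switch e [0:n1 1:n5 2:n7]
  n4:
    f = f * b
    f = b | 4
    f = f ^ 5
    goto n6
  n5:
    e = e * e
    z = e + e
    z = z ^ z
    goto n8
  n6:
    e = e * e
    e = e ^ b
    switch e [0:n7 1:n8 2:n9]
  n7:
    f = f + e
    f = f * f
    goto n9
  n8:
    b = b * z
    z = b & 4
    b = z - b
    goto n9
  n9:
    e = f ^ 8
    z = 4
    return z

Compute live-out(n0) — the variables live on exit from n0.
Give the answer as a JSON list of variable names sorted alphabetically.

Per-block:
  n0: def={b,f} ue=∅
  n1: def={f,z} ue=∅
  n2: def={e,z} ue=∅
  n3: def={b,e} ue=∅
  n4: def={f} ue={b,f}
  n5: def={e,z} ue={e}
  n6: def={e} ue={b,e}
  n7: def={f} ue={e,f}
  n8: def={b,z} ue={b,z}
  n9: def={e,z} ue={f}

Backward fixpoint:
  n0: in=∅ out={b,f}
  n1: in=∅ out={f}
  n2: in={b,f} out={b,e,f,z}
  n3: in={f} out={b,e,f}
  n4: in={b,e,f,z} out={b,e,f,z}
  n5: in={b,e,f} out={b,f,z}
  n6: in={b,e,f,z} out={b,e,f,z}
  n7: in={e,f} out={f}
  n8: in={b,f,z} out={f}
  n9: in={f} out=∅

live-out(n0) = ["b", "f"]

Answer: ["b", "f"]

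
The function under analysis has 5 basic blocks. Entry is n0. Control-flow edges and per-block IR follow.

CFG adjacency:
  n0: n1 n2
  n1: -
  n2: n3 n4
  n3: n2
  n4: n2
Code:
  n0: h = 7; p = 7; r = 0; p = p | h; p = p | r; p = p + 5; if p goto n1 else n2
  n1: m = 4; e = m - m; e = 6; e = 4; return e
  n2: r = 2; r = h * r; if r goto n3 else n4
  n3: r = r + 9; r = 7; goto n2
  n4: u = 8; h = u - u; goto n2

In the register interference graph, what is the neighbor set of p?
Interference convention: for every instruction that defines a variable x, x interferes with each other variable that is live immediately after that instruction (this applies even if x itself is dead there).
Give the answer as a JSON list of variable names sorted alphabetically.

Answer: ["h", "r"]

Analysis:
def/use:
  n0: {h,p,r} / ∅
  n1: {e,m} / ∅
  n2: {r} / {h}
  n3: {r} / {r}
  n4: {h,u} / ∅

Liveness:
  n0 li=∅ lo={h}
  n1 li=∅ lo=∅
  n2 li={h} lo={h,r}
  n3 li={h,r} lo={h}
  n4 li=∅ lo={h}

Conflict graph:
  e — ∅
  h — {p,r}
  m — ∅
  p — {h,r}
  r — {h,p}
  u — ∅

N(p) = ["h", "r"]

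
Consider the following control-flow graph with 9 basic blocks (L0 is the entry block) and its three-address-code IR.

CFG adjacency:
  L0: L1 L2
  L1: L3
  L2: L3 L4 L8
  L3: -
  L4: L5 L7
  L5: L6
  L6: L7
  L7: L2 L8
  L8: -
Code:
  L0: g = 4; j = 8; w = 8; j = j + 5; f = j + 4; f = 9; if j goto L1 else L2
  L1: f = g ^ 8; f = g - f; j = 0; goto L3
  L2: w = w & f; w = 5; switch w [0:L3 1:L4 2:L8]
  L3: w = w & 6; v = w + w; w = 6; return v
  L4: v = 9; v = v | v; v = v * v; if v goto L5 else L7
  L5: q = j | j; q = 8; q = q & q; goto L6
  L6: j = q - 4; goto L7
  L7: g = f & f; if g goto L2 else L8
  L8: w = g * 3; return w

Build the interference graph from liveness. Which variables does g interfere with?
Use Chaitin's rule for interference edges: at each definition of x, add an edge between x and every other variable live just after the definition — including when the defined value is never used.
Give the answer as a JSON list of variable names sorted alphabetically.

Answer: ["f", "j", "w"]

Analysis:
def/use:
  L0 def {f,g,j,w} use ∅
  L1 def {f,j} use {g}
  L2 def {w} use {f,w}
  L3 def {v,w} use {w}
  L4 def {v} use ∅
  L5 def {q} use {j}
  L6 def {j} use {q}
  L7 def {g} use {f}
  L8 def {w} use {g}

Backward fixpoint:
  live L0: ∅→{f,g,j,w}
  live L1: {g,w}→{w}
  live L2: {f,g,j,w}→{f,g,j,w}
  live L3: {w}→∅
  live L4: {f,j,w}→{f,j,w}
  live L5: {f,j,w}→{f,q,w}
  live L6: {f,q,w}→{f,j,w}
  live L7: {f,j,w}→{f,g,j,w}
  live L8: {g}→∅

Conflict graph:
  f↔{g,j,q,v,w}
  g↔{f,j,w}
  j↔{f,g,v,w}
  q↔{f,w}
  v↔{f,j,w}
  w↔{f,g,j,q,v}

N(g) = ["f", "j", "w"]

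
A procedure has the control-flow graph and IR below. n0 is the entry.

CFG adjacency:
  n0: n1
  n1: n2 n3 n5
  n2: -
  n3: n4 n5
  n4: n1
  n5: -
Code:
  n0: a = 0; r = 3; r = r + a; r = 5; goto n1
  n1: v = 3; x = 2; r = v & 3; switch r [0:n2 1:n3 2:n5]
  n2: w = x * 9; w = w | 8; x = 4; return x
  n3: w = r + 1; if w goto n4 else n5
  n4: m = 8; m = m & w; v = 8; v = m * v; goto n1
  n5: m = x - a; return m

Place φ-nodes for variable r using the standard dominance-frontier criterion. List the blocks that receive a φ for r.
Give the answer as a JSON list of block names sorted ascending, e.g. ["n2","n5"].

Answer: ["n1"]

Working:
idom tree: n1←n0 n2←n1 n3←n1 n4←n3 n5←n1
Dom at joins:
  n1: preds {n0,n4}: {n0} ∩ {n0,n1,n3,n4} = {n0}; idom=n0
  n5: preds {n1,n3}: {n0,n1} ∩ {n0,n1,n3} = {n0,n1}; idom=n1

DF derivation:
  n1←n0: walk · to n0
  n1←n4: walk n4→n3→n1 to n0
  n5←n1: walk · to n1
  n5←n3: walk n3 to n1
  n0 → ∅
  n1 → {n1}
  n2 → ∅
  n3 → {n1,n5}
  n4 → {n1}
  n5 → ∅

φ for r: defs {n0,n1}
  DF⁺ = {n1}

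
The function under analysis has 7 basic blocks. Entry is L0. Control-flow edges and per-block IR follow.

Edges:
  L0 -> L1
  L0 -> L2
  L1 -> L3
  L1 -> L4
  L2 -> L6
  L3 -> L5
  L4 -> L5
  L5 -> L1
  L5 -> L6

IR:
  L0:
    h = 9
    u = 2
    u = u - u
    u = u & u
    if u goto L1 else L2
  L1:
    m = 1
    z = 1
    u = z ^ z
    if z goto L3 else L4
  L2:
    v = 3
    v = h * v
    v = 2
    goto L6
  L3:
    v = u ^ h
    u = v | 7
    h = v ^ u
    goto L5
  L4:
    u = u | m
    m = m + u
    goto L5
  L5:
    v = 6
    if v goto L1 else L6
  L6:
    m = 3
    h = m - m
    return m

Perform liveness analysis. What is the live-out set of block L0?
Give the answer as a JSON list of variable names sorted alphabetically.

Answer: ["h"]

Derivation:
Block summaries:
  L0: {h,u} / ∅
  L1: {m,u,z} / ∅
  L2: {v} / {h}
  L3: {h,u,v} / {h,u}
  L4: {m,u} / {m,u}
  L5: {v} / ∅
  L6: {h,m} / ∅

Liveness:
  L0: in=∅ out={h}
  L1: in={h} out={h,m,u}
  L2: in={h} out=∅
  L3: in={h,u} out={h}
  L4: in={h,m,u} out={h}
  L5: in={h} out={h}
  L6: in=∅ out=∅

live-out(L0) = ["h"]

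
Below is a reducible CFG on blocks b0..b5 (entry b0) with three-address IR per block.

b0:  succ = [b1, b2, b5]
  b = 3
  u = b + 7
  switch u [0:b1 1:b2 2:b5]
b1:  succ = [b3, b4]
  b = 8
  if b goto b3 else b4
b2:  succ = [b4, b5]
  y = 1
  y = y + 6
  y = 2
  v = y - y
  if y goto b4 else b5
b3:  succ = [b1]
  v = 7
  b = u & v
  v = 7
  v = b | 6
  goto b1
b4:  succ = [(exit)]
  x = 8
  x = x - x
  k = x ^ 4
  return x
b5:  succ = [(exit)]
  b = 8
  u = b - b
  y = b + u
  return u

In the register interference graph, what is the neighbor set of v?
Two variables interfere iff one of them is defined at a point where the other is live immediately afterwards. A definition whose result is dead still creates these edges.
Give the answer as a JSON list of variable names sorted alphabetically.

Per-block:
  b0: {b,u} / ∅
  b1: {b} / ∅
  b2: {v,y} / ∅
  b3: {b,v} / {u}
  b4: {k,x} / ∅
  b5: {b,u,y} / ∅

Liveness:
  b0 li=∅ lo={u}
  b1 li={u} lo={u}
  b2 li=∅ lo=∅
  b3 li={u} lo={u}
  b4 li=∅ lo=∅
  b5 li=∅ lo=∅

Interfere edges:
  b — {u,v}
  k — {x}
  u — {b,v,y}
  v — {b,u,y}
  x — {k}
  y — {u,v}

N(v) = ["b", "u", "y"]

Answer: ["b", "u", "y"]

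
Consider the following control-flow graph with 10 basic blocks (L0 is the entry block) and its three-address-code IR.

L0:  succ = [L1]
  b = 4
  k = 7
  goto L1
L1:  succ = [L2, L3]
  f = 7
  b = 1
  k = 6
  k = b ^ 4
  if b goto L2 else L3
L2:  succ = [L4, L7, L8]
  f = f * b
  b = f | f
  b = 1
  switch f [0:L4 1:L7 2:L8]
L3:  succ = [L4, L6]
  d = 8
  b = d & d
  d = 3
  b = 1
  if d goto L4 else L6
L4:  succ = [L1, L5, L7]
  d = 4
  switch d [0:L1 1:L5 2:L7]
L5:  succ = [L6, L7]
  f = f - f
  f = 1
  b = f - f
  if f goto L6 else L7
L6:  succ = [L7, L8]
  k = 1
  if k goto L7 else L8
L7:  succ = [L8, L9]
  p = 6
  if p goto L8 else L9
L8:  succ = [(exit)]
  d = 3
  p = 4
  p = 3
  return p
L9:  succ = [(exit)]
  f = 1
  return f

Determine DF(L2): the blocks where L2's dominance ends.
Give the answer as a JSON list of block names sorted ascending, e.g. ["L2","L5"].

idom tree: L1←L0 L2←L1 L3←L1 L4←L1 L5←L4 L6←L1 L7←L1 L8←L1 L9←L7
Dom∩ at merges:
  L1: preds {L0,L4}: {L0} ∩ {L0,L1,L4} = {L0}; idom=L0
  L4: preds {L2,L3}: {L0,L1,L2} ∩ {L0,L1,L3} = {L0,L1}; idom=L1
  L6: preds {L3,L5}: {L0,L1,L3} ∩ {L0,L1,L4,L5} = {L0,L1}; idom=L1
  L7: preds {L2,L4,L5,L6}: {L0,L1,L2} ∩ {L0,L1,L4} ∩ {L0,L1,L4,L5} ∩ {L0,L1,L6} = {L0,L1}; idom=L1
  L8: preds {L2,L6,L7}: {L0,L1,L2} ∩ {L0,L1,L6} ∩ {L0,L1,L7} = {L0,L1}; idom=L1

DF walk-up:
  L1←L0: walk · to L0
  L1←L4: walk L4→L1 to L0
  L4←L2: walk L2 to L1
  L4←L3: walk L3 to L1
  L6←L3: walk L3 to L1
  L6←L5: walk L5→L4 to L1
  L7←L2: walk L2 to L1
  L7←L4: walk L4 to L1
  L7←L5: walk L5→L4 to L1
  L7←L6: walk L6 to L1
  L8←L2: walk L2 to L1
  L8←L6: walk L6 to L1
  L8←L7: walk L7 to L1
  L0: DF=∅
  L1: DF={L1}
  L2: DF={L4,L7,L8}
  L3: DF={L4,L6}
  L4: DF={L1,L6,L7}
  L5: DF={L6,L7}
  L6: DF={L7,L8}
  L7: DF={L8}
  L8: DF=∅
  L9: DF=∅

DF(L2) = ["L4", "L7", "L8"]

Answer: ["L4", "L7", "L8"]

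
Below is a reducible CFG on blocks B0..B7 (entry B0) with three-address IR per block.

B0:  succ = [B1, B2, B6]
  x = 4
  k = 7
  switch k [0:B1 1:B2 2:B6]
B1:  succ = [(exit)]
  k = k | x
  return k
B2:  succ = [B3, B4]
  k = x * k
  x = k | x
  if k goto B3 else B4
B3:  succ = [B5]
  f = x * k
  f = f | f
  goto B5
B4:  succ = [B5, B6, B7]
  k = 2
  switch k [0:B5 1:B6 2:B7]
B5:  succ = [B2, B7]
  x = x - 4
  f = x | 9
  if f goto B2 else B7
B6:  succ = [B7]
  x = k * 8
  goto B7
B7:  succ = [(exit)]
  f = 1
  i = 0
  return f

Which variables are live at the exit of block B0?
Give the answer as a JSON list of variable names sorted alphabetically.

Answer: ["k", "x"]

Working:
def/use:
  B0: def={k,x} ue=∅
  B1: def={k} ue={k,x}
  B2: def={k,x} ue={k,x}
  B3: def={f} ue={k,x}
  B4: def={k} ue=∅
  B5: def={f,x} ue={x}
  B6: def={x} ue={k}
  B7: def={f,i} ue=∅

Liveness:
  B0 li=∅ lo={k,x}
  B1 li={k,x} lo=∅
  B2 li={k,x} lo={k,x}
  B3 li={k,x} lo={k,x}
  B4 li={x} lo={k,x}
  B5 li={k,x} lo={k,x}
  B6 li={k} lo=∅
  B7 li=∅ lo=∅

live-out(B0) = ["k", "x"]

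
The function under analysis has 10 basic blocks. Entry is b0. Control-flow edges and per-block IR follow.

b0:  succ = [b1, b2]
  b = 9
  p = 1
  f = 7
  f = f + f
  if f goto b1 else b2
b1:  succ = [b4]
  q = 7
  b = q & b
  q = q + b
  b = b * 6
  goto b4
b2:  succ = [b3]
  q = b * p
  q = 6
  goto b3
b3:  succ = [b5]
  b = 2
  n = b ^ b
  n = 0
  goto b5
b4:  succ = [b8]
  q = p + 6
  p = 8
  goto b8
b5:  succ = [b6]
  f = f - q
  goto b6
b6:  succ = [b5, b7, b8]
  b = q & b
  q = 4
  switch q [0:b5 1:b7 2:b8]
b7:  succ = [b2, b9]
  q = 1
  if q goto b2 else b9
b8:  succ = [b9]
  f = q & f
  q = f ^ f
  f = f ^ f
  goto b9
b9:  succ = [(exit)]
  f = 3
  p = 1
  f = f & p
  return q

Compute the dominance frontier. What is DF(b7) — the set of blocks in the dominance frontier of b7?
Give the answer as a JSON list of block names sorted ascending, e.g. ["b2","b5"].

idom tree: b1←b0 b2←b0 b3←b2 b4←b1 b5←b3 b6←b5 b7←b6 b8←b0 b9←b0
Join-block Dom:
  b2: preds {b0,b7}: {b0} ∩ {b0,b2,b3,b5,b6,b7} = {b0}; idom=b0
  b5: preds {b3,b6}: {b0,b2,b3} ∩ {b0,b2,b3,b5,b6} = {b0,b2,b3}; idom=b3
  b8: preds {b4,b6}: {b0,b1,b4} ∩ {b0,b2,b3,b5,b6} = {b0}; idom=b0
  b9: preds {b7,b8}: {b0,b2,b3,b5,b6,b7} ∩ {b0,b8} = {b0}; idom=b0

Frontier:
  join b2 pred b0: · stop@b0
  join b2 pred b7: b7→b6→b5→b3→b2 stop@b0
  join b5 pred b3: · stop@b3
  join b5 pred b6: b6→b5 stop@b3
  join b8 pred b4: b4→b1 stop@b0
  join b8 pred b6: b6→b5→b3→b2 stop@b0
  join b9 pred b7: b7→b6→b5→b3→b2 stop@b0
  join b9 pred b8: b8 stop@b0
  DF(b0)=∅
  DF(b1)={b8}
  DF(b2)={b2,b8,b9}
  DF(b3)={b2,b8,b9}
  DF(b4)={b8}
  DF(b5)={b2,b5,b8,b9}
  DF(b6)={b2,b5,b8,b9}
  DF(b7)={b2,b9}
  DF(b8)={b9}
  DF(b9)=∅

DF(b7) = ["b2", "b9"]

Answer: ["b2", "b9"]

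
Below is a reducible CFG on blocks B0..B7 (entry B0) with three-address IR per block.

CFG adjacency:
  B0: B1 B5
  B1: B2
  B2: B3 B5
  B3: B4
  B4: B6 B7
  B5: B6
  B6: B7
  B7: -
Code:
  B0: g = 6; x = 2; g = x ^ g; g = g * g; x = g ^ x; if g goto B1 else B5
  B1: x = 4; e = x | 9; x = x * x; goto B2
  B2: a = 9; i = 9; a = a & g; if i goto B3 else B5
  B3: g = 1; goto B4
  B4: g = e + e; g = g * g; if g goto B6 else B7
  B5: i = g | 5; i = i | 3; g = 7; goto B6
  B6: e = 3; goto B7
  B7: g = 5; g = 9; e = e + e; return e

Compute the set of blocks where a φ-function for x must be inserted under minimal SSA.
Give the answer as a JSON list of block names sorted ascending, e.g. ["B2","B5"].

idom tree: B1←B0 B2←B1 B3←B2 B4←B3 B5←B0 B6←B0 B7←B0
Join-block Dom:
  B5: preds {B0,B2}: {B0} ∩ {B0,B1,B2} = {B0}; idom=B0
  B6: preds {B4,B5}: {B0,B1,B2,B3,B4} ∩ {B0,B5} = {B0}; idom=B0
  B7: preds {B4,B6}: {B0,B1,B2,B3,B4} ∩ {B0,B6} = {B0}; idom=B0

DF derivation:
  B5←B0: walk · to B0
  B5←B2: walk B2→B1 to B0
  B6←B4: walk B4→B3→B2→B1 to B0
  B6←B5: walk B5 to B0
  B7←B4: walk B4→B3→B2→B1 to B0
  B7←B6: walk B6 to B0
  B0 → ∅
  B1 → {B5,B6,B7}
  B2 → {B5,B6,B7}
  B3 → {B6,B7}
  B4 → {B6,B7}
  B5 → {B6}
  B6 → {B7}
  B7 → ∅

φ for x: defs {B0,B1}
  DF⁺ = {B5,B6,B7}

Answer: ["B5", "B6", "B7"]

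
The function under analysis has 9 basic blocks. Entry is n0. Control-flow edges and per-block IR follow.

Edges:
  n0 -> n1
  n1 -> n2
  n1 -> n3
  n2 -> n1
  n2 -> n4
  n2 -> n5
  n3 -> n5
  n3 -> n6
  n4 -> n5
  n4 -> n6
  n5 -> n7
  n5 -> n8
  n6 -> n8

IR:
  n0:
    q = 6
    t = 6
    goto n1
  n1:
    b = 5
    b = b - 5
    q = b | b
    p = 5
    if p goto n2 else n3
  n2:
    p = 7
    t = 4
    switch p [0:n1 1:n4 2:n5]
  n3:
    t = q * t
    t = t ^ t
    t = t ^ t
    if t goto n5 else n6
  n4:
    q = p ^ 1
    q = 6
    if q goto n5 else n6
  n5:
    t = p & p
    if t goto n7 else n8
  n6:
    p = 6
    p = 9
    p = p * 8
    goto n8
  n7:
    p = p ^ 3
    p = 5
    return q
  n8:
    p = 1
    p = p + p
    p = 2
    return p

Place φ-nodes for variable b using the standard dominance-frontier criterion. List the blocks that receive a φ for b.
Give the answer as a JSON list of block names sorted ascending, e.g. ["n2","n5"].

idom tree: n1←n0 n2←n1 n3←n1 n4←n2 n5←n1 n6←n1 n7←n5 n8←n1
Dom∩ at merges:
  n1: preds {n0,n2}: {n0} ∩ {n0,n1,n2} = {n0}; idom=n0
  n5: preds {n2,n3,n4}: {n0,n1,n2} ∩ {n0,n1,n3} ∩ {n0,n1,n2,n4} = {n0,n1}; idom=n1
  n6: preds {n3,n4}: {n0,n1,n3} ∩ {n0,n1,n2,n4} = {n0,n1}; idom=n1
  n8: preds {n5,n6}: {n0,n1,n5} ∩ {n0,n1,n6} = {n0,n1}; idom=n1

DF derivation:
  n1←n0: walk · to n0
  n1←n2: walk n2→n1 to n0
  n5←n2: walk n2 to n1
  n5←n3: walk n3 to n1
  n5←n4: walk n4→n2 to n1
  n6←n3: walk n3 to n1
  n6←n4: walk n4→n2 to n1
  n8←n5: walk n5 to n1
  n8←n6: walk n6 to n1
  n0: DF=∅
  n1: DF={n1}
  n2: DF={n1,n5,n6}
  n3: DF={n5,n6}
  n4: DF={n5,n6}
  n5: DF={n8}
  n6: DF={n8}
  n7: DF=∅
  n8: DF=∅

φ for b: defs {n1}
  DF⁺ = {n1}

Answer: ["n1"]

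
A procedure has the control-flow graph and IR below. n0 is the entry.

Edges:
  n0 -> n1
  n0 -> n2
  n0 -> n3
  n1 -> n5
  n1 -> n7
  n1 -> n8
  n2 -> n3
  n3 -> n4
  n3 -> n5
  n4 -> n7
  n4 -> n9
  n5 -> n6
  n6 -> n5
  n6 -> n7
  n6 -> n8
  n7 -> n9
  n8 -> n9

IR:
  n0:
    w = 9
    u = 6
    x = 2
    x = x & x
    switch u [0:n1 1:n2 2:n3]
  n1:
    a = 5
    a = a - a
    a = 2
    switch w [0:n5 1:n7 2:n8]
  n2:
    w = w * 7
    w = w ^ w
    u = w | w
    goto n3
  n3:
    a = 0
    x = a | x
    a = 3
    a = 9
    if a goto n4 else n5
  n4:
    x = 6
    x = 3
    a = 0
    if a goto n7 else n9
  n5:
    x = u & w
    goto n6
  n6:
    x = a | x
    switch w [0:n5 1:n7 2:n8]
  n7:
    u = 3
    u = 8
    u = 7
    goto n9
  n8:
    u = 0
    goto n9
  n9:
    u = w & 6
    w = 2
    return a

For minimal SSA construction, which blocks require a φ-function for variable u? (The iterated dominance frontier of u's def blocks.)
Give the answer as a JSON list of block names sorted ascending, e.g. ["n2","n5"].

Answer: ["n3", "n5", "n7", "n8", "n9"]

Derivation:
idom tree: n1←n0 n2←n0 n3←n0 n4←n3 n5←n0 n6←n5 n7←n0 n8←n0 n9←n0
Dom∩ at merges:
  n3: preds {n0,n2}: {n0} ∩ {n0,n2} = {n0}; idom=n0
  n5: preds {n1,n3,n6}: {n0,n1} ∩ {n0,n3} ∩ {n0,n5,n6} = {n0}; idom=n0
  n7: preds {n1,n4,n6}: {n0,n1} ∩ {n0,n3,n4} ∩ {n0,n5,n6} = {n0}; idom=n0
  n8: preds {n1,n6}: {n0,n1} ∩ {n0,n5,n6} = {n0}; idom=n0
  n9: preds {n4,n7,n8}: {n0,n3,n4} ∩ {n0,n7} ∩ {n0,n8} = {n0}; idom=n0

DF walk-up:
  join n3 pred n0: · stop@n0
  join n3 pred n2: n2 stop@n0
  join n5 pred n1: n1 stop@n0
  join n5 pred n3: n3 stop@n0
  join n5 pred n6: n6→n5 stop@n0
  join n7 pred n1: n1 stop@n0
  join n7 pred n4: n4→n3 stop@n0
  join n7 pred n6: n6→n5 stop@n0
  join n8 pred n1: n1 stop@n0
  join n8 pred n6: n6→n5 stop@n0
  join n9 pred n4: n4→n3 stop@n0
  join n9 pred n7: n7 stop@n0
  join n9 pred n8: n8 stop@n0
  DF(n0)=∅
  DF(n1)={n5,n7,n8}
  DF(n2)={n3}
  DF(n3)={n5,n7,n9}
  DF(n4)={n7,n9}
  DF(n5)={n5,n7,n8}
  DF(n6)={n5,n7,n8}
  DF(n7)={n9}
  DF(n8)={n9}
  DF(n9)=∅

φ for u: defs {n0,n2,n7,n8,n9}
  DF⁺ = {n3,n5,n7,n8,n9}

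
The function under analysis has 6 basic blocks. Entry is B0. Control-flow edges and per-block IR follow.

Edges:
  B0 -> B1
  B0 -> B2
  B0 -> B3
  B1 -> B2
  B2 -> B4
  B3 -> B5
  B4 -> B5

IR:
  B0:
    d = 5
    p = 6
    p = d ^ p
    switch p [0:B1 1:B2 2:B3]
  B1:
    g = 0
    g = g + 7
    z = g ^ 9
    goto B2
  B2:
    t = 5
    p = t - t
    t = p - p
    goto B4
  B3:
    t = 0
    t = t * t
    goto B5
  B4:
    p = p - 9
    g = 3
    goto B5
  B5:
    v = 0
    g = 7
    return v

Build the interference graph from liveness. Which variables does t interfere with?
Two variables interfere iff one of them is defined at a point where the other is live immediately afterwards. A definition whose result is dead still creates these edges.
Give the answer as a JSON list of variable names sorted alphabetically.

def/use:
  B0: {d,p} / ∅
  B1: {g,z} / ∅
  B2: {p,t} / ∅
  B3: {t} / ∅
  B4: {g,p} / {p}
  B5: {g,v} / ∅

Backward fixpoint:
  B0: in=∅ out=∅
  B1: in=∅ out=∅
  B2: in=∅ out={p}
  B3: in=∅ out=∅
  B4: in={p} out=∅
  B5: in=∅ out=∅

Conflict graph:
  d — {p}
  g — {v}
  p — {d,t}
  t — {p}
  v — {g}
  z — ∅

N(t) = ["p"]

Answer: ["p"]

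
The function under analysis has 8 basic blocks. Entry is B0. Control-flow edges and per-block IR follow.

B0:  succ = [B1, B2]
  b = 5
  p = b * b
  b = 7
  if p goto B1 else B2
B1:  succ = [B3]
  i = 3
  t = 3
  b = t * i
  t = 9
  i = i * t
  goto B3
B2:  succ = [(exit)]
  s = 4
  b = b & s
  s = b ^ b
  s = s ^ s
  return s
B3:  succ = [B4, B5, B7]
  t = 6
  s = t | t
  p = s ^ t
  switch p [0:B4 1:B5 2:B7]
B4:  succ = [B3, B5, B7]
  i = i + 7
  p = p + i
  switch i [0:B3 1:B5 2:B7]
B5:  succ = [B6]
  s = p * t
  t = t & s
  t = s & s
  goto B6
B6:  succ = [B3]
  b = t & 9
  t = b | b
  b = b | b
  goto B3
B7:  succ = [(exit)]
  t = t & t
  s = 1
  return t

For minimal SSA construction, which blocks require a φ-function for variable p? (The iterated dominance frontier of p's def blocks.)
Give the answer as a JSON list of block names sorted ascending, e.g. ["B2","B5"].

Answer: ["B3", "B5", "B7"]

Derivation:
idom tree: B1←B0 B2←B0 B3←B1 B4←B3 B5←B3 B6←B5 B7←B3
Dom∩ at merges:
  B3: preds {B1,B4,B6}: {B0,B1} ∩ {B0,B1,B3,B4} ∩ {B0,B1,B3,B5,B6} = {B0,B1}; idom=B1
  B5: preds {B3,B4}: {B0,B1,B3} ∩ {B0,B1,B3,B4} = {B0,B1,B3}; idom=B3
  B7: preds {B3,B4}: {B0,B1,B3} ∩ {B0,B1,B3,B4} = {B0,B1,B3}; idom=B3

DF walk-up:
  join B3 pred B1: · stop@B1
  join B3 pred B4: B4→B3 stop@B1
  join B3 pred B6: B6→B5→B3 stop@B1
  join B5 pred B3: · stop@B3
  join B5 pred B4: B4 stop@B3
  join B7 pred B3: · stop@B3
  join B7 pred B4: B4 stop@B3
  B0 → ∅
  B1 → ∅
  B2 → ∅
  B3 → {B3}
  B4 → {B3,B5,B7}
  B5 → {B3}
  B6 → {B3}
  B7 → ∅

φ for p: defs {B0,B3,B4}
  DF⁺ = {B3,B5,B7}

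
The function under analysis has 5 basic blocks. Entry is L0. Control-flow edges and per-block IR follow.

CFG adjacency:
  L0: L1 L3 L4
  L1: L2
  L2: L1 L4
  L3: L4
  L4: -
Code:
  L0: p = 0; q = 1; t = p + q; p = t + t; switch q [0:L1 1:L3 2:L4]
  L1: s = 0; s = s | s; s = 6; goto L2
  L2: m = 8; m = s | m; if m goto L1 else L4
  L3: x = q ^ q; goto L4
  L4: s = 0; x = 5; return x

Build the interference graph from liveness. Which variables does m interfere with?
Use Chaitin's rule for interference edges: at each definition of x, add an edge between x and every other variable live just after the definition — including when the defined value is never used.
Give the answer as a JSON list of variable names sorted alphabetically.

Answer: ["s"]

Derivation:
Block summaries:
  L0: {p,q,t} / ∅
  L1: {s} / ∅
  L2: {m} / {s}
  L3: {x} / {q}
  L4: {s,x} / ∅

Live sets:
  L0: in=∅ out={q}
  L1: in=∅ out={s}
  L2: in={s} out=∅
  L3: in={q} out=∅
  L4: in=∅ out=∅

Interference:
  m: {s}
  p: {q}
  q: {p,t}
  s: {m}
  t: {q}
  x: ∅

N(m) = ["s"]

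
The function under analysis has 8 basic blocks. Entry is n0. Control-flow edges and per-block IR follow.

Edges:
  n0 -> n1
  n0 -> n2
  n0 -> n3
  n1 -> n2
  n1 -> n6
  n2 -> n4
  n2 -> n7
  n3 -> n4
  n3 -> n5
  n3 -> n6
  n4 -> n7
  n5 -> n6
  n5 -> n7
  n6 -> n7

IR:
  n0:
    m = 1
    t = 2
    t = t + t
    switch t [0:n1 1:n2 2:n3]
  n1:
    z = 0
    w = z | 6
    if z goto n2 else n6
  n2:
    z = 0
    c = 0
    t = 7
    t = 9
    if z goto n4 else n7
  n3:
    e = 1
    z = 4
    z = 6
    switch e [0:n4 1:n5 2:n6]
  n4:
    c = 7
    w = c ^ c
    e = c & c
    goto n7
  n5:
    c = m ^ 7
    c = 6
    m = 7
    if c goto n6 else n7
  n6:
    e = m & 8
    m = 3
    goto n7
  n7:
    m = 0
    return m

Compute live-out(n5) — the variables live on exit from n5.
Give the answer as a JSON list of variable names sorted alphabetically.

Block summaries:
  n0: {m,t} / ∅
  n1: {w,z} / ∅
  n2: {c,t,z} / ∅
  n3: {e,z} / ∅
  n4: {c,e,w} / ∅
  n5: {c,m} / {m}
  n6: {e,m} / {m}
  n7: {m} / ∅

Live sets:
  n0 li=∅ lo={m}
  n1 li={m} lo={m}
  n2 li=∅ lo=∅
  n3 li={m} lo={m}
  n4 li=∅ lo=∅
  n5 li={m} lo={m}
  n6 li={m} lo=∅
  n7 li=∅ lo=∅

live-out(n5) = ["m"]

Answer: ["m"]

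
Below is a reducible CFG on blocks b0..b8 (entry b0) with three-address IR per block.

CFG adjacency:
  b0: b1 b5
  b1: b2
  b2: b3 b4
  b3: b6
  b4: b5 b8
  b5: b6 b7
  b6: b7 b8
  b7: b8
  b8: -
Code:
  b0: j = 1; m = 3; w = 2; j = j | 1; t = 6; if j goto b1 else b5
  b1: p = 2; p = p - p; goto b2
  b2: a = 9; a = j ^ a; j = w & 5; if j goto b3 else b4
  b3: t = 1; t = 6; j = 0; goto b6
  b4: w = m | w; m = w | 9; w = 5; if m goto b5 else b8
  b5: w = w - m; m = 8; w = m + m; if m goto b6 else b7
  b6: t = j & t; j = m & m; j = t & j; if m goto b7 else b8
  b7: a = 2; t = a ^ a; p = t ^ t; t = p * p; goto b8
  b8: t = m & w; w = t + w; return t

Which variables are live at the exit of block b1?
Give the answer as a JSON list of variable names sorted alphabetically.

Answer: ["j", "m", "t", "w"]

Analysis:
Per-block:
  b0 def {j,m,t,w} use ∅
  b1 def {p} use ∅
  b2 def {a,j} use {j,w}
  b3 def {j,t} use ∅
  b4 def {m,w} use {m,w}
  b5 def {m,w} use {m,w}
  b6 def {j,t} use {j,m,t}
  b7 def {a,p,t} use ∅
  b8 def {t,w} use {m,w}

Liveness:
  b0 li=∅ lo={j,m,t,w}
  b1 li={j,m,t,w} lo={j,m,t,w}
  b2 li={j,m,t,w} lo={j,m,t,w}
  b3 li={m,w} lo={j,m,t,w}
  b4 li={j,m,t,w} lo={j,m,t,w}
  b5 li={j,m,t,w} lo={j,m,t,w}
  b6 li={j,m,t,w} lo={m,w}
  b7 li={m,w} lo={m,w}
  b8 li={m,w} lo=∅

live-out(b1) = ["j", "m", "t", "w"]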